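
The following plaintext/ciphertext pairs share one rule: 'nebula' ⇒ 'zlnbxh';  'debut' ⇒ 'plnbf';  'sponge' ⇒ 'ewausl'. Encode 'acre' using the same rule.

mjdl

A repeating key of period 2 is used — shifts +12, +7 over and over.
For acre: a+12=m, c+7=j, r+12=d, e+7=l.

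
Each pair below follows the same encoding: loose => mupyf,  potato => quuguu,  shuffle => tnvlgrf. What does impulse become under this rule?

Shifts by position in loose: pos 0: l→m (+1), pos 1: o→u (+6), pos 2: o→p (+1), pos 3: s→y (+6) — repeating every 2. The shifts repeat in a cycle of length 2: positions 0,1,… shift by +1, +6, then the pattern repeats.
For impulse: i+1=j, m+6=s, p+1=q, u+6=a, l+1=m, s+6=y, e+1=f.

jsqamyf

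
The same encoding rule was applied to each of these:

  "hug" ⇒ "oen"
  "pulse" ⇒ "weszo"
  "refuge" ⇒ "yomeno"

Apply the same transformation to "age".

The shift depends on letter class: consonant h→o is +7, but vowel u→e is +10. Two shifts are in play — +10 for a/e/i/o/u, +7 for every other letter.
Applying it to age: a(vowel)+10=k, g(cons)+7=n, e(vowel)+10=o.

kno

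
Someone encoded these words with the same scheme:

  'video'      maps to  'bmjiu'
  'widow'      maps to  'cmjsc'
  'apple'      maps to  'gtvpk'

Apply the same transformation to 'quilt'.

Shifts by position in video: pos 0: v→b (+6), pos 1: i→m (+4), pos 2: d→j (+6), pos 3: e→i (+4) — repeating every 2. A repeating key of period 2 is used — shifts +6, +4 over and over.
For quilt: q+6=w, u+4=y, i+6=o, l+4=p, t+6=z.

wyopz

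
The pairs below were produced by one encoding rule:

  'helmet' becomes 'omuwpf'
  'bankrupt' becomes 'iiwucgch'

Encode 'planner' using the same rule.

Letter i (0-indexed) is shifted by i+7, so successive shifts are 7, 8, 9, ….
On planner: p+7=w, l+8=t, a+9=j, n+10=x, n+11=y, e+12=q, r+13=e.

wtjxyqe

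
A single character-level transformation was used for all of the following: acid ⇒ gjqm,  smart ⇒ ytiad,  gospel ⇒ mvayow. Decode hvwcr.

booth

In acid: a→g is +6, c→j is +7, i→q is +8, d→m is +9 — the shift increases by 1 each position. Letter i (0-indexed) is shifted by i+6, so successive shifts are 6, 7, 8, ….
Reversing it on hvwcr: h−6=b, v−7=o, w−8=o, c−9=t, r−10=h.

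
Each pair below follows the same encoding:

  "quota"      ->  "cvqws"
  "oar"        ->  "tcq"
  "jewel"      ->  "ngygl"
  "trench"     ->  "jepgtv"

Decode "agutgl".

jersey

The word is reversed, then every letter is shifted forward by 2.
Undoing it on agutgl: shift back: a−2=y, g−2=e, u−2=s, t−2=r, g−2=e, l−2=j → yesrej; then reverse → jersey.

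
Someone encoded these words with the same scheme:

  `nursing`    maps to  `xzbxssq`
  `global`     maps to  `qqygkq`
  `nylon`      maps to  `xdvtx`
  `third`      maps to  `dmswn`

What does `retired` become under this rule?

bjdnbjn

A repeating key of period 2 is used — shifts +10, +5 over and over.
For retired: r+10=b, e+5=j, t+10=d, i+5=n, r+10=b, e+5=j, d+10=n.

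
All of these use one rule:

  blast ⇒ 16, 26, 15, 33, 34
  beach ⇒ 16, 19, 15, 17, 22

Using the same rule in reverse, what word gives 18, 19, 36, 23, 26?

devil

b is letter #2 and maps to 16: an offset of 14. The number is (letter's place in the alphabet, a=1) + 14.
Undoing it on 18, 19, 36, 23, 26: 18→(18−14)÷1=4=d, 19→(19−14)÷1=5=e, 36→(36−14)÷1=22=v, 23→(23−14)÷1=9=i, 26→(26−14)÷1=12=l.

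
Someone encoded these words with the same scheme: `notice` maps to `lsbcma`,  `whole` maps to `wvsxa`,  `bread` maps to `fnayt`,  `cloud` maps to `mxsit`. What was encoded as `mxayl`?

Each letter's alphabet position (a=0..z=25) is mapped through 7·x+24 mod 26 — an affine cipher.
Undoing it on mxayl: m(12)→15·(12−24)≡2=c; x(23)→15·(23−24)≡11=l; a(0)→15·(0−24)≡4=e; y(24)→15·(24−24)≡0=a; l(11)→15·(11−24)≡13=n (all mod 26).

clean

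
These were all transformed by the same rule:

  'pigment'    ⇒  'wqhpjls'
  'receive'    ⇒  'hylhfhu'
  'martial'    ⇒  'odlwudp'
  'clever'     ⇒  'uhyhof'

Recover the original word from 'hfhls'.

The output letters match the input read backwards, each shifted +3: pigment reversed is tnemgip. Read the word backwards and shift each letter +3.
Undoing it on hfhls: shift back: h−3=e, f−3=c, h−3=e, l−3=i, s−3=p → eceip; then reverse → piece.

piece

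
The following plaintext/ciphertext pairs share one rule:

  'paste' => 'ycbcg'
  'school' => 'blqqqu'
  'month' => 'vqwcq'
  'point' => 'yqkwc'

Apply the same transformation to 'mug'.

vwp

The shift depends on letter class: consonant p→y is +9, but vowel a→c is +2. Two shifts are in play — +2 for a/e/i/o/u, +9 for every other letter.
For mug: m(cons)+9=v, u(vowel)+2=w, g(cons)+9=p.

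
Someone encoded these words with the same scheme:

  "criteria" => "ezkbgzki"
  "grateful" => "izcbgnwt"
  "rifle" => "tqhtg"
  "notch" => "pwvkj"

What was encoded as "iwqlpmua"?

It's a Vigenère-style cipher with numeric key [2,8]: position i shifts by key[i mod 2].
Decoding iwqlpmua: i−2=g, w−8=o, q−2=o, l−8=d, p−2=n, m−8=e, u−2=s, a−8=s.

goodness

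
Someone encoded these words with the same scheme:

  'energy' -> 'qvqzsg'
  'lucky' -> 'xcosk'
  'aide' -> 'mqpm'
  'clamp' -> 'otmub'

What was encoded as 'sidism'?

A repeating key of period 2 is used — shifts +12, +8 over and over.
Decoding sidism: s−12=g, i−8=a, d−12=r, i−8=a, s−12=g, m−8=e.

garage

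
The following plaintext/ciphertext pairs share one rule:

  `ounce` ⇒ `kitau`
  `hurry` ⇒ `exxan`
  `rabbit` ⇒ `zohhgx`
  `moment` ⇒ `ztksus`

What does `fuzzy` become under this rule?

effal

The output letters match the input read backwards, each shifted +6: ounce reversed is ecnuo. Two steps: reverse the string, then apply a Caesar shift of +6.
On fuzzy: reverse → yzzuf; then shift: y+6=e, z+6=f, z+6=f, u+6=a, f+6=l.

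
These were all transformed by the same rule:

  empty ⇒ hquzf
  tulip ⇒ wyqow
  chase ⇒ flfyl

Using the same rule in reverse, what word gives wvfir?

In empty: e→h is +3, m→q is +4, p→u is +5, t→z is +6 — the shift increases by 1 each position. Letter i (0-indexed) is shifted by i+3, so successive shifts are 3, 4, 5, ….
Reversing it on wvfir: w−3=t, v−4=r, f−5=a, i−6=c, r−7=k.

track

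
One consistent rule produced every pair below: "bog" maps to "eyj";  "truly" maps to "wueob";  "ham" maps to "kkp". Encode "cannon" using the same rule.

The shift depends on letter class: consonant b→e is +3, but vowel o→y is +10. Vowels shift forward by 10 and consonants shift forward by 3.
On cannon: c(cons)+3=f, a(vowel)+10=k, n(cons)+3=q, n(cons)+3=q, o(vowel)+10=y, n(cons)+3=q.

fkqqyq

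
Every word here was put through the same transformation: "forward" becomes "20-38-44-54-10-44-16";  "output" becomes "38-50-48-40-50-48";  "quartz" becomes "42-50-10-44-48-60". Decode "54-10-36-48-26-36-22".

f(#6)→20 and o(#15)→38: differences scale by 2, so n = 2·pos + 8. The formula is n = 2×(alphabet index, a=1) + 8.
Reversing it on 54-10-36-48-26-36-22: 54→(54−8)÷2=23=w, 10→(10−8)÷2=1=a, 36→(36−8)÷2=14=n, 48→(48−8)÷2=20=t, 26→(26−8)÷2=9=i, 36→(36−8)÷2=14=n, 22→(22−8)÷2=7=g.

wanting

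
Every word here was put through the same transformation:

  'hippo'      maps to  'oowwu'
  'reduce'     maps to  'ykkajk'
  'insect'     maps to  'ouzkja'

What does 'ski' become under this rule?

Two shifts are in play — +6 for a/e/i/o/u, +7 for every other letter.
Applying it to ski: s(cons)+7=z, k(cons)+7=r, i(vowel)+6=o.

zro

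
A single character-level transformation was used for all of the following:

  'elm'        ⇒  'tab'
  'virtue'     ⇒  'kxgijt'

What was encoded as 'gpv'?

Compare letters: e→t is +15, l→a is +15, m→b is +15 — a constant shift. Each letter is shifted forward by 15 in the alphabet (a Caesar shift of +15).
Undoing it on gpv: g−15=r, p−15=a, v−15=g.

rag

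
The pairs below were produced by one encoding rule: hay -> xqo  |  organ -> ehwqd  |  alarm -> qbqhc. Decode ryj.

Compare letters: h→x is +16, a→q is +16, y→o is +16 — a constant shift. Every letter moves 16 places later in the alphabet, wrapping around z→a.
Decoding ryj: r−16=b, y−16=i, j−16=t.

bit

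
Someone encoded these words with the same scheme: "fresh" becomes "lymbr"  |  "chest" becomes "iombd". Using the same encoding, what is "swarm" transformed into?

In fresh: f→l is +6, r→y is +7, e→m is +8, s→b is +9 — the shift increases by 1 each position. Each letter shifts forward by (position + 6), i.e. 6, 7, 8, … — the shift grows by one for each successive letter.
On swarm: s+6=y, w+7=d, a+8=i, r+9=a, m+10=w.

ydiaw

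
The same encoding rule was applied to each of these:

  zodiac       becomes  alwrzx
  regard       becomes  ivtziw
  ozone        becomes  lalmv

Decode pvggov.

kettle

Each pair mirrors across the alphabet (z↔a, o↔l, d↔w): positions sum to 25. Letters are reflected about the middle of the alphabet (position → 25−position): Atbash.
Decoding pvggov: p↔k, v↔e, g↔t, g↔t, o↔l, v↔e.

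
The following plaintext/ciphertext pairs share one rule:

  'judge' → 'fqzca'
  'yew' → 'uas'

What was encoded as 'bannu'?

ferry

This is a Caesar cipher with shift 22.
Decoding bannu: b−22=f, a−22=e, n−22=r, n−22=r, u−22=y.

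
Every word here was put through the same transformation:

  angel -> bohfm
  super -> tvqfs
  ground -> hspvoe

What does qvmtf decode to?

pulse

Compare letters: a→b is +1, n→o is +1, g→h is +1 — a constant shift. Every letter moves 1 place later in the alphabet, wrapping around z→a.
Decoding qvmtf: q−1=p, v−1=u, m−1=l, t−1=s, f−1=e.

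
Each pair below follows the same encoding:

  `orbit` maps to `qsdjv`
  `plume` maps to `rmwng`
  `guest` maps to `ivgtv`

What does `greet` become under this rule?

The shifts repeat in a cycle of length 2: positions 0,1,… shift by +2, +1, then the pattern repeats.
Applying it to greet: g+2=i, r+1=s, e+2=g, e+1=f, t+2=v.

isgfv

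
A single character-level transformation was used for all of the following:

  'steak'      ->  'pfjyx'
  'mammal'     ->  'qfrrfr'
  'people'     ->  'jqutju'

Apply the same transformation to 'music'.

The output letters match the input read backwards, each shifted +5: steak reversed is kaets. Two steps: reverse the string, then apply a Caesar shift of +5.
Applying it to music: reverse → cisum; then shift: c+5=h, i+5=n, s+5=x, u+5=z, m+5=r.

hnxzr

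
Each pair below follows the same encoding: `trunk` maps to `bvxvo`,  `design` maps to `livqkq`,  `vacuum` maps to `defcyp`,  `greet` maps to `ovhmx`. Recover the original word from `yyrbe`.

quota

Shifts by position in trunk: pos 0: t→b (+8), pos 1: r→v (+4), pos 2: u→x (+3), pos 3: n→v (+8), pos 4: k→o (+4) — repeating every 3. The shifts repeat in a cycle of length 3: positions 0,1,… shift by +8, +4, +3, then the pattern repeats.
Decoding yyrbe: y−8=q, y−4=u, r−3=o, b−8=t, e−4=a.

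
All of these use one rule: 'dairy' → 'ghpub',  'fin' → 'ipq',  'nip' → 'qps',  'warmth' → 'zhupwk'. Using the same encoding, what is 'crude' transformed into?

Two shifts are in play — +7 for a/e/i/o/u, +3 for every other letter.
For crude: c(cons)+3=f, r(cons)+3=u, u(vowel)+7=b, d(cons)+3=g, e(vowel)+7=l.

fubgl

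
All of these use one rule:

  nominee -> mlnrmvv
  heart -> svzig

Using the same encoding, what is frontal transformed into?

uilmgzo

Each pair mirrors across the alphabet (n↔m, o↔l, m↔n): positions sum to 25. Each letter is replaced by its mirror in the alphabet: a↔z, b↔y, c↔x, and so on (the Atbash cipher).
For frontal: f↔u, r↔i, o↔l, n↔m, t↔g, a↔z, l↔o.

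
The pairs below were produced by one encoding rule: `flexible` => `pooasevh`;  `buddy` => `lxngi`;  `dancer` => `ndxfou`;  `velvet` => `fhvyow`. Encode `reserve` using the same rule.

It's a Vigenère-style cipher with numeric key [10,3]: position i shifts by key[i mod 2].
For reserve: r+10=b, e+3=h, s+10=c, e+3=h, r+10=b, v+3=y, e+10=o.

bhchbyo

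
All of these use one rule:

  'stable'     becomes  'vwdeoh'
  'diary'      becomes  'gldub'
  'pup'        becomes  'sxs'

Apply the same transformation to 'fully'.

ixoob

Compare letters: s→v is +3, t→w is +3, a→d is +3 — a constant shift. Each letter is shifted forward by 3 in the alphabet (a Caesar shift of +3).
Applying it to fully: f+3=i, u+3=x, l+3=o, l+3=o, y+3=b.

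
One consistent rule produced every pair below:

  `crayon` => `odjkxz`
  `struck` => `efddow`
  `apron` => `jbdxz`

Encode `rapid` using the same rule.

The rule splits by letter class: vowels +9, consonants +12.
Applying it to rapid: r(cons)+12=d, a(vowel)+9=j, p(cons)+12=b, i(vowel)+9=r, d(cons)+12=p.

djbrp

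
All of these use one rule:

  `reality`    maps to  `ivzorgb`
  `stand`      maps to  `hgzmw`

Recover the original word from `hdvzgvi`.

sweater

Each pair mirrors across the alphabet (r↔i, e↔v, a↔z): positions sum to 25. Each letter is replaced by its mirror in the alphabet: a↔z, b↔y, c↔x, and so on (the Atbash cipher).
Undoing it on hdvzgvi: h↔s, d↔w, v↔e, z↔a, g↔t, v↔e, i↔r.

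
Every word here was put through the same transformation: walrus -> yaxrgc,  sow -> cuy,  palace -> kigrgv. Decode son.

him

The output letters match the input read backwards, each shifted +6: walrus reversed is surlaw. Read the word backwards and shift each letter +6.
Decoding son: shift back: s−6=m, o−6=i, n−6=h → mih; then reverse → him.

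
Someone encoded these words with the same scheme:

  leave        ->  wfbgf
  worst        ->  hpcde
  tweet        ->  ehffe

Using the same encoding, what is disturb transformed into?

ojdevcm

Two shifts are in play — +1 for a/e/i/o/u, +11 for every other letter.
For disturb: d(cons)+11=o, i(vowel)+1=j, s(cons)+11=d, t(cons)+11=e, u(vowel)+1=v, r(cons)+11=c, b(cons)+11=m.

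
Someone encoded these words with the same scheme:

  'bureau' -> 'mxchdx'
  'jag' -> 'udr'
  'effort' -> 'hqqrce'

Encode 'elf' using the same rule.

The shift depends on letter class: consonant b→m is +11, but vowel u→x is +3. Two shifts are in play — +3 for a/e/i/o/u, +11 for every other letter.
Applying it to elf: e(vowel)+3=h, l(cons)+11=w, f(cons)+11=q.

hwq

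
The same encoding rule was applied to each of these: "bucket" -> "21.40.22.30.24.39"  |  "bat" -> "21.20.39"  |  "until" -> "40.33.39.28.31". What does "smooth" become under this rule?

b is letter #2 and maps to 21: an offset of 19. The number is (letter's place in the alphabet, a=1) + 19.
On smooth: s=19→38, m=13→32, o=15→34, o=15→34, t=20→39, h=8→27.

38.32.34.34.39.27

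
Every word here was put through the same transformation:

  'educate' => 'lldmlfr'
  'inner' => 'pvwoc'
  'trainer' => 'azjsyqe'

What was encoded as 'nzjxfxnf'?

granular

In educate: e→l is +7, d→l is +8, u→d is +9, c→m is +10 — the shift increases by 1 each position. The shift increases by 1 at each position, starting from +7: 7, 8, 9, ….
Reversing it on nzjxfxnf: n−7=g, z−8=r, j−9=a, x−10=n, f−11=u, x−12=l, n−13=a, f−14=r.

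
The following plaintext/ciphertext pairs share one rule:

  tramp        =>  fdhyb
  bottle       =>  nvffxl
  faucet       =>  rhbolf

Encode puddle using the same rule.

bbppxl

The rule splits by letter class: vowels +7, consonants +12.
Applying it to puddle: p(cons)+12=b, u(vowel)+7=b, d(cons)+12=p, d(cons)+12=p, l(cons)+12=x, e(vowel)+7=l.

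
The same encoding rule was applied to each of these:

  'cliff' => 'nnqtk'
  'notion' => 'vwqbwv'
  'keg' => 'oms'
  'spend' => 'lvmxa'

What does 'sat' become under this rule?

The output letters match the input read backwards, each shifted +8: cliff reversed is ffilc. Two steps: reverse the string, then apply a Caesar shift of +8.
On sat: reverse → tas; then shift: t+8=b, a+8=i, s+8=a.

bia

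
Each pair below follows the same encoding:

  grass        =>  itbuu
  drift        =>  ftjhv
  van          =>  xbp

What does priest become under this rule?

The shift depends on letter class: consonant g→i is +2, but vowel a→b is +1. Vowels shift forward by 1 and consonants shift forward by 2.
For priest: p(cons)+2=r, r(cons)+2=t, i(vowel)+1=j, e(vowel)+1=f, s(cons)+2=u, t(cons)+2=v.

rtjfuv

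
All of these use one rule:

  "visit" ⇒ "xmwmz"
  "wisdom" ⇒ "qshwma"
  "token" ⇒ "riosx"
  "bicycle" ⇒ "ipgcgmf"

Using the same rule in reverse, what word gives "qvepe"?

alarm

The output letters match the input read backwards, each shifted +4: visit reversed is tisiv. The word is reversed, then every letter is shifted forward by 4.
Reversing it on qvepe: shift back: q−4=m, v−4=r, e−4=a, p−4=l, e−4=a → mrala; then reverse → alarm.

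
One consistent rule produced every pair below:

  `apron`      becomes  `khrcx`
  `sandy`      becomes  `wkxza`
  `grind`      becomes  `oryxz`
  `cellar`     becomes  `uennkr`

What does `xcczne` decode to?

Treating letters as 0–25, the rule is x ↦ 5x + 10 (mod 26).
Reversing it on xcczne: x(23)→21·(23−10)≡13=n; c(2)→21·(2−10)≡14=o; c(2)→21·(2−10)≡14=o; z(25)→21·(25−10)≡3=d; n(13)→21·(13−10)≡11=l; e(4)→21·(4−10)≡4=e (all mod 26).

noodle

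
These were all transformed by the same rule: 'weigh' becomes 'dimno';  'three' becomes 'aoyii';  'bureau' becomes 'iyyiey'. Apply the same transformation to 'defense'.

kimiuzi

The rule splits by letter class: vowels +4, consonants +7.
For defense: d(cons)+7=k, e(vowel)+4=i, f(cons)+7=m, e(vowel)+4=i, n(cons)+7=u, s(cons)+7=z, e(vowel)+4=i.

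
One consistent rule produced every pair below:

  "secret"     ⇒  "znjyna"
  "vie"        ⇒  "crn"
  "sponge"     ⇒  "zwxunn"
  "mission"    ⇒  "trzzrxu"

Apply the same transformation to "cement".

Vowels shift forward by 9 and consonants shift forward by 7.
Applying it to cement: c(cons)+7=j, e(vowel)+9=n, m(cons)+7=t, e(vowel)+9=n, n(cons)+7=u, t(cons)+7=a.

jntnua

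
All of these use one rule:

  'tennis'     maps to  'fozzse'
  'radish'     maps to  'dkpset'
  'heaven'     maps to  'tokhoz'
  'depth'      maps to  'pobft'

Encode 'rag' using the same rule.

The shift depends on letter class: consonant t→f is +12, but vowel e→o is +10. The rule splits by letter class: vowels +10, consonants +12.
On rag: r(cons)+12=d, a(vowel)+10=k, g(cons)+12=s.

dks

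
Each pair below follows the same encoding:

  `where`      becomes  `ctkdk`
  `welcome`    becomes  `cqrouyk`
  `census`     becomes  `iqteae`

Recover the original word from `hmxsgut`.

bargain

Shifts by position in where: pos 0: w→c (+6), pos 1: h→t (+12), pos 2: e→k (+6), pos 3: r→d (+12) — repeating every 2. The shifts repeat in a cycle of length 2: positions 0,1,… shift by +6, +12, then the pattern repeats.
Reversing it on hmxsgut: h−6=b, m−12=a, x−6=r, s−12=g, g−6=a, u−12=i, t−6=n.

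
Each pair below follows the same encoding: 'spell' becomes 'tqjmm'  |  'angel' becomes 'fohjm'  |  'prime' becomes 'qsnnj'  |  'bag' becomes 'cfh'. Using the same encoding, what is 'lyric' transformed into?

mzsnd

The shift depends on letter class: consonant s→t is +1, but vowel e→j is +5. The rule splits by letter class: vowels +5, consonants +1.
On lyric: l(cons)+1=m, y(cons)+1=z, r(cons)+1=s, i(vowel)+5=n, c(cons)+1=d.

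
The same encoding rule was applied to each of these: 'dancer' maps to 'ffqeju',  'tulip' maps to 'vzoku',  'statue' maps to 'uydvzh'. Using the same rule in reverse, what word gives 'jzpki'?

humid

A repeating key of period 3 is used — shifts +2, +5, +3 over and over.
Reversing it on jzpki: j−2=h, z−5=u, p−3=m, k−2=i, i−5=d.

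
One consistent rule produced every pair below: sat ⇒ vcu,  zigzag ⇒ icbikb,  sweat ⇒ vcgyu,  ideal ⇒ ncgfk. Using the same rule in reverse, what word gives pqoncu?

salmon

The output letters match the input read backwards, each shifted +2: sat reversed is tas. Read the word backwards and shift each letter +2.
Decoding pqoncu: shift back: p−2=n, q−2=o, o−2=m, n−2=l, c−2=a, u−2=s → nomlas; then reverse → salmon.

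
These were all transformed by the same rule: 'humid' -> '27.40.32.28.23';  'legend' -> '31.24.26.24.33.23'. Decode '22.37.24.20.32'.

The number is (letter's place in the alphabet, a=1) + 19.
Decoding 22.37.24.20.32: 22→(22−19)÷1=3=c, 37→(37−19)÷1=18=r, 24→(24−19)÷1=5=e, 20→(20−19)÷1=1=a, 32→(32−19)÷1=13=m.

cream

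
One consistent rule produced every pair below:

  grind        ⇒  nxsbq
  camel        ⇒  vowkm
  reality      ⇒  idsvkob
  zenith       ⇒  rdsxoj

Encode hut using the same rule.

der

The output letters match the input read backwards, each shifted +10: grind reversed is dnirg. Read the word backwards and shift each letter +10.
Applying it to hut: reverse → tuh; then shift: t+10=d, u+10=e, h+10=r.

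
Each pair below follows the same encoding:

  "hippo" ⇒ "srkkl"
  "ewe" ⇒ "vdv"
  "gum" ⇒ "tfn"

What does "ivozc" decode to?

relax

This is the alphabet-reversal cipher (Atbash): a becomes z, b becomes y, etc.
Undoing it on ivozc: i↔r, v↔e, o↔l, z↔a, c↔x.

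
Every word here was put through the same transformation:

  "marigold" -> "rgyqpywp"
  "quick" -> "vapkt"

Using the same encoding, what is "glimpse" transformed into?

lrpuycp

The shift increases by 1 at each position, starting from +5: 5, 6, 7, ….
Applying it to glimpse: g+5=l, l+6=r, i+7=p, m+8=u, p+9=y, s+10=c, e+11=p.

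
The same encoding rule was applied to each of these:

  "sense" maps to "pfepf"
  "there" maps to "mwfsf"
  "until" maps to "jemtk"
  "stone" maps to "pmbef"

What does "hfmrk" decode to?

This is an affine cipher: with a=0,…,z=25, each position x becomes (23x+17) mod 26.
Undoing it on hfmrk: h(7)→17·(7−17)≡12=m; f(5)→17·(5−17)≡4=e; m(12)→17·(12−17)≡19=t; r(17)→17·(17−17)≡0=a; k(10)→17·(10−17)≡11=l (all mod 26).

metal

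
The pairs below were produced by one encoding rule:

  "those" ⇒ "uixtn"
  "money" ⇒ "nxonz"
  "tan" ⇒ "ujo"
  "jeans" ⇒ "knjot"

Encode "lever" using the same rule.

The rule splits by letter class: vowels +9, consonants +1.
Applying it to lever: l(cons)+1=m, e(vowel)+9=n, v(cons)+1=w, e(vowel)+9=n, r(cons)+1=s.

mnwns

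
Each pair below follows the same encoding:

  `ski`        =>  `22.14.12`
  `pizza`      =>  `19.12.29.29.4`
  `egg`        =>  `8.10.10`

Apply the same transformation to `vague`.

25.4.10.24.8

s is letter #19 and maps to 22: an offset of 3. The number is (letter's place in the alphabet, a=1) + 3.
On vague: v=22→25, a=1→4, g=7→10, u=21→24, e=5→8.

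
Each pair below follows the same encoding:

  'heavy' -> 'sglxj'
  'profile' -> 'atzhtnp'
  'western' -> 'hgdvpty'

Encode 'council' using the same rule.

nqfpnkw

Shifts by position in heavy: pos 0: h→s (+11), pos 1: e→g (+2), pos 2: a→l (+11), pos 3: v→x (+2) — repeating every 2. The shifts repeat in a cycle of length 2: positions 0,1,… shift by +11, +2, then the pattern repeats.
For council: c+11=n, o+2=q, u+11=f, n+2=p, c+11=n, i+2=k, l+11=w.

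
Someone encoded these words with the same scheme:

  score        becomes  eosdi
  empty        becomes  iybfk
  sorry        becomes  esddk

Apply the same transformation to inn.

mzz

The shift depends on letter class: consonant s→e is +12, but vowel o→s is +4. Two shifts are in play — +4 for a/e/i/o/u, +12 for every other letter.
Applying it to inn: i(vowel)+4=m, n(cons)+12=z, n(cons)+12=z.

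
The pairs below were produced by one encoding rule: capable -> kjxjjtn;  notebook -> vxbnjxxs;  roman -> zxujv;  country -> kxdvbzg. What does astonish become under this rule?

jabxvrap

The shift depends on letter class: consonant c→k is +8, but vowel a→j is +9. Two shifts are in play — +9 for a/e/i/o/u, +8 for every other letter.
On astonish: a(vowel)+9=j, s(cons)+8=a, t(cons)+8=b, o(vowel)+9=x, n(cons)+8=v, i(vowel)+9=r, s(cons)+8=a, h(cons)+8=p.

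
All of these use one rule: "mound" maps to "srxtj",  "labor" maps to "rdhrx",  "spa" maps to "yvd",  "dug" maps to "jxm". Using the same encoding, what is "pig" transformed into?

vlm

The shift depends on letter class: consonant m→s is +6, but vowel o→r is +3. The rule splits by letter class: vowels +3, consonants +6.
On pig: p(cons)+6=v, i(vowel)+3=l, g(cons)+6=m.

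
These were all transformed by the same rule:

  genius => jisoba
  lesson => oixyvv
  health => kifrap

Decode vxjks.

In genius: g→j is +3, e→i is +4, n→s is +5, i→o is +6 — the shift increases by 1 each position. Letter i (0-indexed) is shifted by i+3, so successive shifts are 3, 4, 5, ….
Decoding vxjks: v−3=s, x−4=t, j−5=e, k−6=e, s−7=l.

steel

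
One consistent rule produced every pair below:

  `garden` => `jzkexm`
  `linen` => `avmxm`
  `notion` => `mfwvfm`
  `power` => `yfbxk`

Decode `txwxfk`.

g(6)→j(9) and a(0)→z(25) fit y≡19x+25 (mod 26); the inverse of 19 mod 26 is 11. Treating letters as 0–25, the rule is x ↦ 19x + 25 (mod 26).
Reversing it on txwxfk: t(19)→11·(19−25)≡12=m; x(23)→11·(23−25)≡4=e; w(22)→11·(22−25)≡19=t; x(23)→11·(23−25)≡4=e; f(5)→11·(5−25)≡14=o; k(10)→11·(10−25)≡17=r (all mod 26).

meteor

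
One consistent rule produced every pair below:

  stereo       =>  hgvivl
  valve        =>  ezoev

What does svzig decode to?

Each pair mirrors across the alphabet (s↔h, t↔g, e↔v): positions sum to 25. Each letter is replaced by its mirror in the alphabet: a↔z, b↔y, c↔x, and so on (the Atbash cipher).
Reversing it on svzig: s↔h, v↔e, z↔a, i↔r, g↔t.

heart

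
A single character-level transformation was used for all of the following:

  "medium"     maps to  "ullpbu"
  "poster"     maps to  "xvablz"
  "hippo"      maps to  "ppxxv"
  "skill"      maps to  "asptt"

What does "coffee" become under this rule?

Two shifts are in play — +7 for a/e/i/o/u, +8 for every other letter.
For coffee: c(cons)+8=k, o(vowel)+7=v, f(cons)+8=n, f(cons)+8=n, e(vowel)+7=l, e(vowel)+7=l.

kvnnll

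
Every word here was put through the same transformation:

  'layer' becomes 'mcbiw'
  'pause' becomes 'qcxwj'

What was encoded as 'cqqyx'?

bonus

In layer: l→m is +1, a→c is +2, y→b is +3, e→i is +4 — the shift increases by 1 each position. The shift increases by 1 at each position, starting from +1: 1, 2, 3, ….
Reversing it on cqqyx: c−1=b, q−2=o, q−3=n, y−4=u, x−5=s.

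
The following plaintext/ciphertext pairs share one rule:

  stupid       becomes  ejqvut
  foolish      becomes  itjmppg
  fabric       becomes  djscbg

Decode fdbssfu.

terrace

The output letters match the input read backwards, each shifted +1: stupid reversed is diputs. Read the word backwards and shift each letter +1.
Decoding fdbssfu: shift back: f−1=e, d−1=c, b−1=a, s−1=r, s−1=r, f−1=e, u−1=t → ecarret; then reverse → terrace.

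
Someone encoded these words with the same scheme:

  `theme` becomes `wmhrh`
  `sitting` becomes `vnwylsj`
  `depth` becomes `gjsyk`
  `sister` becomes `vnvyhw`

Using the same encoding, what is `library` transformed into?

onewdwb

Shifts by position in theme: pos 0: t→w (+3), pos 1: h→m (+5), pos 2: e→h (+3), pos 3: m→r (+5) — repeating every 2. It's a Vigenère-style cipher with numeric key [3,5]: position i shifts by key[i mod 2].
On library: l+3=o, i+5=n, b+3=e, r+5=w, a+3=d, r+5=w, y+3=b.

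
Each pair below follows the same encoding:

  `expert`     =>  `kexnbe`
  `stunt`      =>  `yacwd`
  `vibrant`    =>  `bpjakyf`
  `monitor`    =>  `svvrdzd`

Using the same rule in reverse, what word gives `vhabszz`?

passion

In expert: e→k is +6, x→e is +7, p→x is +8, e→n is +9 — the shift increases by 1 each position. The shift increases by 1 at each position, starting from +6: 6, 7, 8, ….
Decoding vhabszz: v−6=p, h−7=a, a−8=s, b−9=s, s−10=i, z−11=o, z−12=n.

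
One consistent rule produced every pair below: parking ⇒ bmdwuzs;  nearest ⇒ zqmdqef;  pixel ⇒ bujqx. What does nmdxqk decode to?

barley

Each letter is shifted forward by 12 in the alphabet (a Caesar shift of +12).
Decoding nmdxqk: n−12=b, m−12=a, d−12=r, x−12=l, q−12=e, k−12=y.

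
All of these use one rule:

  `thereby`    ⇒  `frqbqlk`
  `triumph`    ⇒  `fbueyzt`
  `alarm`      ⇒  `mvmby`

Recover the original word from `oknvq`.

Shifts by position in thereby: pos 0: t→f (+12), pos 1: h→r (+10), pos 2: e→q (+12), pos 3: r→b (+10) — repeating every 2. It's a Vigenère-style cipher with numeric key [12,10]: position i shifts by key[i mod 2].
Decoding oknvq: o−12=c, k−10=a, n−12=b, v−10=l, q−12=e.

cable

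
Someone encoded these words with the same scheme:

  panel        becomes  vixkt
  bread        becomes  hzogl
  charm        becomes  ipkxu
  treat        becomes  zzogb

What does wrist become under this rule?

Shifts by position in panel: pos 0: p→v (+6), pos 1: a→i (+8), pos 2: n→x (+10), pos 3: e→k (+6), pos 4: l→t (+8) — repeating every 3. It's a Vigenère-style cipher with numeric key [6,8,10]: position i shifts by key[i mod 3].
On wrist: w+6=c, r+8=z, i+10=s, s+6=y, t+8=b.

czsyb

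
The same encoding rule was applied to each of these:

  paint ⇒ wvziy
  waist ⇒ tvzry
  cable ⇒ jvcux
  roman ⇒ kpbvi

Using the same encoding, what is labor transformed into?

This is an affine cipher: with a=0,…,z=25, each position x becomes (7x+21) mod 26.
On labor: l(11)→7·11+21≡20=u; a(0)→7·0+21≡21=v; b(1)→7·1+21≡2=c; o(14)→7·14+21≡15=p; r(17)→7·17+21≡10=k (all mod 26).

uvcpk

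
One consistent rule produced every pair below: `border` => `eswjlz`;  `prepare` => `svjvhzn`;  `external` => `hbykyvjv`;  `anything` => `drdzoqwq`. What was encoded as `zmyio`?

witch

In border: b→e is +3, o→s is +4, r→w is +5, d→j is +6 — the shift increases by 1 each position. Letter i (0-indexed) is shifted by i+3, so successive shifts are 3, 4, 5, ….
Decoding zmyio: z−3=w, m−4=i, y−5=t, i−6=c, o−7=h.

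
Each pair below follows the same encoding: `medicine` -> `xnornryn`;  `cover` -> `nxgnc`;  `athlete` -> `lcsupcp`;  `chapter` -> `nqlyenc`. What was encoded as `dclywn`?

Shifts by position in medicine: pos 0: m→x (+11), pos 1: e→n (+9), pos 2: d→o (+11), pos 3: i→r (+9) — repeating every 2. A repeating key of period 2 is used — shifts +11, +9 over and over.
Undoing it on dclywn: d−11=s, c−9=t, l−11=a, y−9=p, w−11=l, n−9=e.

staple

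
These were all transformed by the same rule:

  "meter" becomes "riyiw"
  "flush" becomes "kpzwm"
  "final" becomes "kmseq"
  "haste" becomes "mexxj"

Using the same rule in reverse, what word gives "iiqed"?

delay

It's a Vigenère-style cipher with numeric key [5,4]: position i shifts by key[i mod 2].
Reversing it on iiqed: i−5=d, i−4=e, q−5=l, e−4=a, d−5=y.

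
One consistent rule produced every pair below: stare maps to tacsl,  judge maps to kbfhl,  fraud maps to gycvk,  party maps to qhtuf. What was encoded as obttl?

nurse

A repeating key of period 3 is used — shifts +1, +7, +2 over and over.
Decoding obttl: o−1=n, b−7=u, t−2=r, t−1=s, l−7=e.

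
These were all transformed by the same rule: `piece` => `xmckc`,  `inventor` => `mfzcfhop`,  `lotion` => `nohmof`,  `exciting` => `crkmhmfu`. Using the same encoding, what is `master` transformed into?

p(15)→x(23) and i(8)→m(12) fit y≡9x+18 (mod 26); the inverse of 9 mod 26 is 3. Treating letters as 0–25, the rule is x ↦ 9x + 18 (mod 26).
For master: m(12)→9·12+18≡22=w; a(0)→9·0+18≡18=s; s(18)→9·18+18≡24=y; t(19)→9·19+18≡7=h; e(4)→9·4+18≡2=c; r(17)→9·17+18≡15=p (all mod 26).

wsyhcp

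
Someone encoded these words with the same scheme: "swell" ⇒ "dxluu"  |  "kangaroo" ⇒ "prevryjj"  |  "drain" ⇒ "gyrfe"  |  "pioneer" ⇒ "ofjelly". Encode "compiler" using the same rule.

bjzofuly

s(18)→d(3) and w(22)→x(23) fit y≡5x+17 (mod 26); the inverse of 5 mod 26 is 21. This is an affine cipher: with a=0,…,z=25, each position x becomes (5x+17) mod 26.
Applying it to compiler: c(2)→5·2+17≡1=b; o(14)→5·14+17≡9=j; m(12)→5·12+17≡25=z; p(15)→5·15+17≡14=o; i(8)→5·8+17≡5=f; l(11)→5·11+17≡20=u; e(4)→5·4+17≡11=l; r(17)→5·17+17≡24=y (all mod 26).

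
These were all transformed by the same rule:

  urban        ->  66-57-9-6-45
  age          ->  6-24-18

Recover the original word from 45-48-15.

Each letter becomes 3×(its alphabet position, a=1..z=26) + 3.
Decoding 45-48-15: 45→(45−3)÷3=14=n, 48→(48−3)÷3=15=o, 15→(15−3)÷3=4=d.

nod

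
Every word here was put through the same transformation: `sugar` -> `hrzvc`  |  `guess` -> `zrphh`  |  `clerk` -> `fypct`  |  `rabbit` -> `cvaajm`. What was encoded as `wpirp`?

venue

This is an affine cipher: with a=0,…,z=25, each position x becomes (5x+21) mod 26.
Decoding wpirp: w(22)→21·(22−21)≡21=v; p(15)→21·(15−21)≡4=e; i(8)→21·(8−21)≡13=n; r(17)→21·(17−21)≡20=u; p(15)→21·(15−21)≡4=e (all mod 26).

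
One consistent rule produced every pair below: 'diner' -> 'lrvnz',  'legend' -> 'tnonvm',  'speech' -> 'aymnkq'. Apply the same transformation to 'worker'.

exztma

Shifts by position in diner: pos 0: d→l (+8), pos 1: i→r (+9), pos 2: n→v (+8), pos 3: e→n (+9) — repeating every 2. A repeating key of period 2 is used — shifts +8, +9 over and over.
Applying it to worker: w+8=e, o+9=x, r+8=z, k+9=t, e+8=m, r+9=a.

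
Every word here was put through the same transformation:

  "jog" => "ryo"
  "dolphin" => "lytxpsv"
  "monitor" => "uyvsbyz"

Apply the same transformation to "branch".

jzkvkp

The shift depends on letter class: consonant j→r is +8, but vowel o→y is +10. Two shifts are in play — +10 for a/e/i/o/u, +8 for every other letter.
Applying it to branch: b(cons)+8=j, r(cons)+8=z, a(vowel)+10=k, n(cons)+8=v, c(cons)+8=k, h(cons)+8=p.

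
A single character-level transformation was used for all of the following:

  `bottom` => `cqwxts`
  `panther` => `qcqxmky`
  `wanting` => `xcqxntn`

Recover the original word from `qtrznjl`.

The shift increases by 1 at each position, starting from +1: 1, 2, 3, ….
Reversing it on qtrznjl: q−1=p, t−2=r, r−3=o, z−4=v, n−5=i, j−6=d, l−7=e.

provide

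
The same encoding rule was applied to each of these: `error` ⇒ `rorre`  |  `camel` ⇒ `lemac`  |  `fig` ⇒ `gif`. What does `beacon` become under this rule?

The output letters match the input read backwards: error reversed is rorre. It's just the letters in reverse order.
For beacon: reverse → nocaeb.

nocaeb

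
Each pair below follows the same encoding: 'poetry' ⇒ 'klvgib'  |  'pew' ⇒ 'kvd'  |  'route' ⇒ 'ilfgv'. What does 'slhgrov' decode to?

hostile

Each pair mirrors across the alphabet (p↔k, o↔l, e↔v): positions sum to 25. Each letter is replaced by its mirror in the alphabet: a↔z, b↔y, c↔x, and so on (the Atbash cipher).
Undoing it on slhgrov: s↔h, l↔o, h↔s, g↔t, r↔i, o↔l, v↔e.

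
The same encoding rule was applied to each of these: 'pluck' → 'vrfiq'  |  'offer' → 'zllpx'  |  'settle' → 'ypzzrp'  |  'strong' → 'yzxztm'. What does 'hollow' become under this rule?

The shift depends on letter class: consonant p→v is +6, but vowel u→f is +11. The rule splits by letter class: vowels +11, consonants +6.
For hollow: h(cons)+6=n, o(vowel)+11=z, l(cons)+6=r, l(cons)+6=r, o(vowel)+11=z, w(cons)+6=c.

nzrrzc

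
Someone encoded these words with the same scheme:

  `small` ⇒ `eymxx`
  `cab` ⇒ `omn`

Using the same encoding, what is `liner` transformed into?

Compare letters: s→e is +12, m→y is +12, a→m is +12 — a constant shift. Each letter is shifted forward by 12 in the alphabet (a Caesar shift of +12).
Applying it to liner: l+12=x, i+12=u, n+12=z, e+12=q, r+12=d.

xuzqd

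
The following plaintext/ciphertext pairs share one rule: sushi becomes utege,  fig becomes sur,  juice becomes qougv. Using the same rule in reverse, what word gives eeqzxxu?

The output letters match the input read backwards, each shifted +12: sushi reversed is ihsus. The word is reversed, then every letter is shifted forward by 12.
Reversing it on eeqzxxu: shift back: e−12=s, e−12=s, q−12=e, z−12=n, x−12=l, x−12=l, u−12=i → ssenlli; then reverse → illness.

illness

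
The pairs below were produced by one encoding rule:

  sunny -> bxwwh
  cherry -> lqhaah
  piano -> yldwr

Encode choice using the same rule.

The shift depends on letter class: consonant s→b is +9, but vowel u→x is +3. The rule splits by letter class: vowels +3, consonants +9.
Applying it to choice: c(cons)+9=l, h(cons)+9=q, o(vowel)+3=r, i(vowel)+3=l, c(cons)+9=l, e(vowel)+3=h.

lqrllh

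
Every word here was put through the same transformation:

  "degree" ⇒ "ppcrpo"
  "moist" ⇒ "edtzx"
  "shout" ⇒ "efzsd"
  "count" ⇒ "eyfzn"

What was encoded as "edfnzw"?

locust

The output letters match the input read backwards, each shifted +11: degree reversed is eerged. Two steps: reverse the string, then apply a Caesar shift of +11.
Undoing it on edfnzw: shift back: e−11=t, d−11=s, f−11=u, n−11=c, z−11=o, w−11=l → tsucol; then reverse → locust.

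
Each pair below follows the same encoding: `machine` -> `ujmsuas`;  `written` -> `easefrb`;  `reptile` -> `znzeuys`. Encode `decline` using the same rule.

In machine: m→u is +8, a→j is +9, c→m is +10, h→s is +11 — the shift increases by 1 each position. The shift increases by 1 at each position, starting from +8: 8, 9, 10, ….
On decline: d+8=l, e+9=n, c+10=m, l+11=w, i+12=u, n+13=a, e+14=s.

lnmwuas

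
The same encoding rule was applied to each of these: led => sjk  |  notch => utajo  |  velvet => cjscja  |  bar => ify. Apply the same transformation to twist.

The shift depends on letter class: consonant l→s is +7, but vowel e→j is +5. Two shifts are in play — +5 for a/e/i/o/u, +7 for every other letter.
Applying it to twist: t(cons)+7=a, w(cons)+7=d, i(vowel)+5=n, s(cons)+7=z, t(cons)+7=a.

adnza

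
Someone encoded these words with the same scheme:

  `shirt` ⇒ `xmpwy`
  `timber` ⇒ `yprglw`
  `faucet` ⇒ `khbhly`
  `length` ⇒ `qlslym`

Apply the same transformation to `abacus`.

hghhbx

The shift depends on letter class: consonant s→x is +5, but vowel i→p is +7. Two shifts are in play — +7 for a/e/i/o/u, +5 for every other letter.
For abacus: a(vowel)+7=h, b(cons)+5=g, a(vowel)+7=h, c(cons)+5=h, u(vowel)+7=b, s(cons)+5=x.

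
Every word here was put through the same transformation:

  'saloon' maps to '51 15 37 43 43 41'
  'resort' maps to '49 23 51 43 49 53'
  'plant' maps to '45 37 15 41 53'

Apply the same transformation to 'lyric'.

37 63 49 31 19

The formula is n = 2×(alphabet index, a=1) + 13.
On lyric: l=12→37, y=25→63, r=18→49, i=9→31, c=3→19.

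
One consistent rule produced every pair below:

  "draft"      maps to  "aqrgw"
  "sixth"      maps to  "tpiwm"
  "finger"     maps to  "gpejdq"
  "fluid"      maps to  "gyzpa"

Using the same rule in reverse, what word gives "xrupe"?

cabin

d(3)→a(0) and r(17)→q(16) fit y≡3x+17 (mod 26); the inverse of 3 mod 26 is 9. Treating letters as 0–25, the rule is x ↦ 3x + 17 (mod 26).
Decoding xrupe: x(23)→9·(23−17)≡2=c; r(17)→9·(17−17)≡0=a; u(20)→9·(20−17)≡1=b; p(15)→9·(15−17)≡8=i; e(4)→9·(4−17)≡13=n (all mod 26).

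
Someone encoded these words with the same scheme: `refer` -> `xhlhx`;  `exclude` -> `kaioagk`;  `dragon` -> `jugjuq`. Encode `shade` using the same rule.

A repeating key of period 2 is used — shifts +6, +3 over and over.
On shade: s+6=y, h+3=k, a+6=g, d+3=g, e+6=k.

ykggk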